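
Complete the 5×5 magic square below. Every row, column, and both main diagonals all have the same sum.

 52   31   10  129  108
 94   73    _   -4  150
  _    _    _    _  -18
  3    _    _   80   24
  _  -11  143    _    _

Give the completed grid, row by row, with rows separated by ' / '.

Row 1 is already complete: 52 + 31 + 10 + 129 + 108 = 330, so that is the magic constant.
Row 2 must total 330; the given cells sum to 313, so (2,3) = 17.
Using column 5: 108 + 150 + (-18) + 24 + ? → (5,5) = 330 − 264 = 66.
Main diagonal must total 330; the given cells sum to 271, so (3,3) = 59.
Column 3 needs 330; the known cells sum to 229, so (4,3) = 101.
Using row 4: 3 + 101 + 80 + 24 + ? → (4,2) = 330 − 208 = 122.
Using column 2: 31 + 73 + 122 + (-11) + ? → (3,2) = 330 − 215 = 115.
From anti-diagonal, 330 − (108 + (-4) + 59 + 122) gives (5,1) = 45.
The remaining cell in row 5 is (5,4) = 330 − 243 = 87.
From column 1, 330 − (52 + 94 + 3 + 45) gives (3,1) = 136.
The remaining cell in column 4 is (3,4) = 330 − 292 = 38.

52 31 10 129 108 / 94 73 17 -4 150 / 136 115 59 38 -18 / 3 122 101 80 24 / 45 -11 143 87 66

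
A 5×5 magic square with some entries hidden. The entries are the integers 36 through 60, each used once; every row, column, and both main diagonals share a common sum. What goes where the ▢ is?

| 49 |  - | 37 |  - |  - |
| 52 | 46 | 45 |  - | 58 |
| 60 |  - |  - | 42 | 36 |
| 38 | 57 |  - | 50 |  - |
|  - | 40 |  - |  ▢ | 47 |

The entries are 36 through 60, which sum to 1200, so each line sums to 1200/5 = 240.
Row 2 must total 240; the given cells sum to 201, so (2,4) = 39.
From column 1, 240 − (49 + 52 + 60 + 38) gives (5,1) = 41.
Main diagonal: 49 + 46 + 50 + 47 + ? = 240, so (3,3) = 48.
Anti-diagonal needs 240; the known cells sum to 185, so (1,5) = 55.
Row 3: 60 + 48 + 42 + 36 + ? = 240, so (3,2) = 54.
From column 2, 240 − (46 + 54 + 57 + 40) gives (1,2) = 43.
The remaining cell in column 5 is (4,5) = 240 − 196 = 44.
Using row 1: 49 + 43 + 37 + 55 + ? → (1,4) = 240 − 184 = 56.
The remaining cell in row 4 is (4,3) = 240 − 189 = 51.
Column 3 must total 240; the given cells sum to 181, so (5,3) = 59.
Column 4: 56 + 39 + 42 + 50 + ? = 240, so (5,4) = 53.

53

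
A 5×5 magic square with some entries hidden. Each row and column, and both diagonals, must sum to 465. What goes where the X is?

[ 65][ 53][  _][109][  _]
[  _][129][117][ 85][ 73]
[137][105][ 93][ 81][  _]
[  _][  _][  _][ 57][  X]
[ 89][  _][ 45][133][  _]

125

The remaining cell in row 2 is (2,1) = 465 − 404 = 61.
Row 3 must total 465; the given cells sum to 416, so (3,5) = 49.
Column 1: 65 + 61 + 137 + 89 + ? = 465, so (4,1) = 113.
Main diagonal needs 465; the known cells sum to 344, so (5,5) = 121.
Row 5: 89 + 45 + 133 + 121 + ? = 465, so (5,2) = 77.
The remaining cell in column 2 is (4,2) = 465 − 364 = 101.
The remaining cell in anti-diagonal is (1,5) = 465 − 368 = 97.
Using row 1: 65 + 53 + 109 + 97 + ? → (1,3) = 465 − 324 = 141.
Column 3 must total 465; the given cells sum to 396, so (4,3) = 69.
The remaining cell in column 5 is (4,5) = 465 − 340 = 125.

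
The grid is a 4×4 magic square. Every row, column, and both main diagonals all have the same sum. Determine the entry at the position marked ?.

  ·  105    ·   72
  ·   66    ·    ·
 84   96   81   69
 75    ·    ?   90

Row 3 is complete and sums to 330; that is the magic constant.
Using column 2: 105 + 66 + 96 + ? → (4,2) = 330 − 267 = 63.
The remaining cell in column 4 is (2,4) = 330 − 231 = 99.
From main diagonal, 330 − (66 + 81 + 90) gives (1,1) = 93.
Anti-diagonal must total 330; the given cells sum to 243, so (2,3) = 87.
Row 1 needs 330; the known cells sum to 270, so (1,3) = 60.
The remaining cell in row 2 is (2,1) = 330 − 252 = 78.
Row 4 needs 330; the known cells sum to 228, so (4,3) = 102.

102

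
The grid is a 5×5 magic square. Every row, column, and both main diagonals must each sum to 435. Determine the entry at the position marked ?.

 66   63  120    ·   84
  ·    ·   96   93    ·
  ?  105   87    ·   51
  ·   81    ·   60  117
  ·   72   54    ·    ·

123

Row 1: 66 + 63 + 120 + 84 + ? = 435, so (1,4) = 102.
Using column 2: 63 + 105 + 81 + 72 + ? → (2,2) = 435 − 321 = 114.
Column 3 needs 435; the known cells sum to 357, so (4,3) = 78.
Main diagonal needs 435; the known cells sum to 327, so (5,5) = 108.
Anti-diagonal must total 435; the given cells sum to 345, so (5,1) = 90.
Row 4 needs 435; the known cells sum to 336, so (4,1) = 99.
Row 5 must total 435; the given cells sum to 324, so (5,4) = 111.
Column 4 must total 435; the given cells sum to 366, so (3,4) = 69.
Column 5 needs 435; the known cells sum to 360, so (2,5) = 75.
Row 2: 114 + 96 + 93 + 75 + ? = 435, so (2,1) = 57.
Row 3 must total 435; the given cells sum to 312, so (3,1) = 123.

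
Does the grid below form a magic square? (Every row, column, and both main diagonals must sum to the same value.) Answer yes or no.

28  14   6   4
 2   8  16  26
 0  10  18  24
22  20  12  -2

Row 1: 28 + 14 + 6 + 4 = 52.
Row 2: 2 + 8 + 16 + 26 = 52.
Row 3: 0 + 10 + 18 + 24 = 52.
Row 4: 22 + 20 + 12 + (-2) = 52.
Column 1: 28 + 2 + 0 + 22 = 52.
Column 2: 14 + 8 + 10 + 20 = 52.
Column 3: 6 + 16 + 18 + 12 = 52.
Column 4: 4 + 26 + 24 + (-2) = 52.
Main diagonal: 28 + 8 + 18 + (-2) = 52.
Anti-diagonal: 4 + 16 + 10 + 22 = 52.
All lines sum to 52.

Yes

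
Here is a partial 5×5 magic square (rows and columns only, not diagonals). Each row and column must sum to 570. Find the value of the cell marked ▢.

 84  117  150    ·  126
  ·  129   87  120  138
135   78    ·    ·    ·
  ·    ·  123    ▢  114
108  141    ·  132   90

Row 1 needs 570; the known cells sum to 477, so (1,4) = 93.
Row 2: 129 + 87 + 120 + 138 + ? = 570, so (2,1) = 96.
Using row 5: 108 + 141 + 132 + 90 + ? → (5,3) = 570 − 471 = 99.
From column 1, 570 − (84 + 96 + 135 + 108) gives (4,1) = 147.
Column 2 needs 570; the known cells sum to 465, so (4,2) = 105.
Column 3 needs 570; the known cells sum to 459, so (3,3) = 111.
Column 5 must total 570; the given cells sum to 468, so (3,5) = 102.
Row 3 needs 570; the known cells sum to 426, so (3,4) = 144.
Row 4 must total 570; the given cells sum to 489, so (4,4) = 81.

81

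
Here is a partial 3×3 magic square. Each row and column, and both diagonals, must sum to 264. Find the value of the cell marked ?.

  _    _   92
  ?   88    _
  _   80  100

Using row 3: 80 + 100 + ? → (3,1) = 264 − 180 = 84.
Column 2 needs 264; the known cells sum to 168, so (1,2) = 96.
Column 3 must total 264; the given cells sum to 192, so (2,3) = 72.
Using main diagonal: 88 + 100 + ? → (1,1) = 264 − 188 = 76.
From row 2, 264 − (88 + 72) gives (2,1) = 104.

104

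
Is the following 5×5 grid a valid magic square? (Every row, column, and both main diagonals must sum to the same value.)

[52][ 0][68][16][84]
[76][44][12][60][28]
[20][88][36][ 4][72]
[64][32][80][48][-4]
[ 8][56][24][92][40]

Row 1: 52 + 0 + 68 + 16 + 84 = 220.
Row 2: 76 + 44 + 12 + 60 + 28 = 220.
Row 3: 20 + 88 + 36 + 4 + 72 = 220.
Row 4: 64 + 32 + 80 + 48 + (-4) = 220.
Row 5: 8 + 56 + 24 + 92 + 40 = 220.
Column 1: 52 + 76 + 20 + 64 + 8 = 220.
Column 2: 0 + 44 + 88 + 32 + 56 = 220.
Column 3: 68 + 12 + 36 + 80 + 24 = 220.
Column 4: 16 + 60 + 4 + 48 + 92 = 220.
Column 5: 84 + 28 + 72 + (-4) + 40 = 220.
Main diagonal: 52 + 44 + 36 + 48 + 40 = 220.
Anti-diagonal: 84 + 60 + 36 + 32 + 8 = 220.
All lines sum to 220.

Yes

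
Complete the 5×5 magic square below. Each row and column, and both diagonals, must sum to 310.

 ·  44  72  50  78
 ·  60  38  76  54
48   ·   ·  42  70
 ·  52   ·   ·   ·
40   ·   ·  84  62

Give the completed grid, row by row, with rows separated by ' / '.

66 44 72 50 78 / 82 60 38 76 54 / 48 86 64 42 70 / 74 52 80 58 46 / 40 68 56 84 62

Row 1: 44 + 72 + 50 + 78 + ? = 310, so (1,1) = 66.
Using row 2: 60 + 38 + 76 + 54 + ? → (2,1) = 310 − 228 = 82.
Column 1: 66 + 82 + 48 + 40 + ? = 310, so (4,1) = 74.
From column 4, 310 − (50 + 76 + 42 + 84) gives (4,4) = 58.
From column 5, 310 − (78 + 54 + 70 + 62) gives (4,5) = 46.
From main diagonal, 310 − (66 + 60 + 58 + 62) gives (3,3) = 64.
Row 3 needs 310; the known cells sum to 224, so (3,2) = 86.
Row 4: 74 + 52 + 58 + 46 + ? = 310, so (4,3) = 80.
From column 2, 310 − (44 + 60 + 86 + 52) gives (5,2) = 68.
Column 3: 72 + 38 + 64 + 80 + ? = 310, so (5,3) = 56.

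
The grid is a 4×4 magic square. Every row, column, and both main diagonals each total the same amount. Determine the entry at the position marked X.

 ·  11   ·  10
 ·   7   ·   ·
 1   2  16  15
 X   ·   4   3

Row 3 is complete and sums to 34; that is the magic constant.
Column 2: 11 + 7 + 2 + ? = 34, so (4,2) = 14.
From column 4, 34 − (10 + 15 + 3) gives (2,4) = 6.
Using main diagonal: 7 + 16 + 3 + ? → (1,1) = 34 − 26 = 8.
From row 1, 34 − (8 + 11 + 10) gives (1,3) = 5.
Row 4 must total 34; the given cells sum to 21, so (4,1) = 13.

13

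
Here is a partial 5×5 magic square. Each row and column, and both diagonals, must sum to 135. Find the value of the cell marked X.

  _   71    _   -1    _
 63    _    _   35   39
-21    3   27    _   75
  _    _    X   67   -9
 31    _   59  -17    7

The remaining cell in row 3 is (3,4) = 135 − 84 = 51.
The remaining cell in row 5 is (5,2) = 135 − 80 = 55.
Column 5 needs 135; the known cells sum to 112, so (1,5) = 23.
From anti-diagonal, 135 − (23 + 35 + 27 + 31) gives (4,2) = 19.
Column 2 needs 135; the known cells sum to 148, so (2,2) = -13.
From main diagonal, 135 − (-13 + 27 + 67 + 7) gives (1,1) = 47.
The remaining cell in row 1 is (1,3) = 135 − 140 = -5.
Using row 2: 63 + (-13) + 35 + 39 + ? → (2,3) = 135 − 124 = 11.
Column 1 must total 135; the given cells sum to 120, so (4,1) = 15.
Column 3 must total 135; the given cells sum to 92, so (4,3) = 43.

43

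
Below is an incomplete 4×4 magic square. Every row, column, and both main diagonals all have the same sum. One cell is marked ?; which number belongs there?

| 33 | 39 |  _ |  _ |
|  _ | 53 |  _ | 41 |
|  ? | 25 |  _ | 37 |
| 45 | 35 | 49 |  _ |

47

Column 2 is complete and sums to 152; that is the magic constant.
Row 4: 45 + 35 + 49 + ? = 152, so (4,4) = 23.
Column 4 needs 152; the known cells sum to 101, so (1,4) = 51.
The remaining cell in main diagonal is (3,3) = 152 − 109 = 43.
Anti-diagonal must total 152; the given cells sum to 121, so (2,3) = 31.
The remaining cell in row 1 is (1,3) = 152 − 123 = 29.
The remaining cell in row 2 is (2,1) = 152 − 125 = 27.
Row 3: 25 + 43 + 37 + ? = 152, so (3,1) = 47.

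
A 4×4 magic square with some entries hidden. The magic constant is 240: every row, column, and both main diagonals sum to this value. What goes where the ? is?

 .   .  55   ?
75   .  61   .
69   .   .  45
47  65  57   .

73

From row 4, 240 − (47 + 65 + 57) gives (4,4) = 71.
Column 1 must total 240; the given cells sum to 191, so (1,1) = 49.
Using column 3: 55 + 61 + 57 + ? → (3,3) = 240 − 173 = 67.
Main diagonal must total 240; the given cells sum to 187, so (2,2) = 53.
Using row 2: 75 + 53 + 61 + ? → (2,4) = 240 − 189 = 51.
Row 3 must total 240; the given cells sum to 181, so (3,2) = 59.
Using column 2: 53 + 59 + 65 + ? → (1,2) = 240 − 177 = 63.
Using column 4: 51 + 45 + 71 + ? → (1,4) = 240 − 167 = 73.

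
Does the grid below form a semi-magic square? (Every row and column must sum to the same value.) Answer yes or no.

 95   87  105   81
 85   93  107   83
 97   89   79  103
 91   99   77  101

Row 1: 95 + 87 + 105 + 81 = 368.
Row 2: 85 + 93 + 107 + 83 = 368.
Row 3: 97 + 89 + 79 + 103 = 368.
Row 4: 91 + 99 + 77 + 101 = 368.
Column 1: 95 + 85 + 97 + 91 = 368.
Column 2: 87 + 93 + 89 + 99 = 368.
Column 3: 105 + 107 + 79 + 77 = 368.
Column 4: 81 + 83 + 103 + 101 = 368.
All lines sum to 368.

Yes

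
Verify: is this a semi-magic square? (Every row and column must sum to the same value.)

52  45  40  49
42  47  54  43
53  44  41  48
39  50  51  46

Row 1: 52 + 45 + 40 + 49 = 186.
Row 2: 42 + 47 + 54 + 43 = 186.
Row 3: 53 + 44 + 41 + 48 = 186.
Row 4: 39 + 50 + 51 + 46 = 186.
Column 1: 52 + 42 + 53 + 39 = 186.
Column 2: 45 + 47 + 44 + 50 = 186.
Column 3: 40 + 54 + 41 + 51 = 186.
Column 4: 49 + 43 + 48 + 46 = 186.
All lines sum to 186.

Yes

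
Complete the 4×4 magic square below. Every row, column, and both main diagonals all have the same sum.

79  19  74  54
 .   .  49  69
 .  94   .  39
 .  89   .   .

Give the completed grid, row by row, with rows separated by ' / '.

79 19 74 54 / 84 24 49 69 / 34 94 59 39 / 29 89 44 64

Row 1 is already complete: 79 + 19 + 74 + 54 = 226, so that is the magic constant.
From column 2, 226 − (19 + 94 + 89) gives (2,2) = 24.
The remaining cell in column 4 is (4,4) = 226 − 162 = 64.
The remaining cell in main diagonal is (3,3) = 226 − 167 = 59.
From anti-diagonal, 226 − (54 + 49 + 94) gives (4,1) = 29.
Row 2: 24 + 49 + 69 + ? = 226, so (2,1) = 84.
Row 3 must total 226; the given cells sum to 192, so (3,1) = 34.
From row 4, 226 − (29 + 89 + 64) gives (4,3) = 44.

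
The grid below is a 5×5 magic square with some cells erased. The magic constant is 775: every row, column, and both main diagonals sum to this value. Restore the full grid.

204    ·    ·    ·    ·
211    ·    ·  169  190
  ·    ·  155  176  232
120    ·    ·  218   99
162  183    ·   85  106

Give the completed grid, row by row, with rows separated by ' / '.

204 225 71 127 148 / 211 92 113 169 190 / 78 134 155 176 232 / 120 141 197 218 99 / 162 183 239 85 106

Row 5 needs 775; the known cells sum to 536, so (5,3) = 239.
Using column 1: 204 + 211 + 120 + 162 + ? → (3,1) = 775 − 697 = 78.
From column 4, 775 − (169 + 176 + 218 + 85) gives (1,4) = 127.
Column 5: 190 + 232 + 99 + 106 + ? = 775, so (1,5) = 148.
The remaining cell in main diagonal is (2,2) = 775 − 683 = 92.
Anti-diagonal must total 775; the given cells sum to 634, so (4,2) = 141.
The remaining cell in row 2 is (2,3) = 775 − 662 = 113.
Using row 3: 78 + 155 + 176 + 232 + ? → (3,2) = 775 − 641 = 134.
Using row 4: 120 + 141 + 218 + 99 + ? → (4,3) = 775 − 578 = 197.
Column 2 must total 775; the given cells sum to 550, so (1,2) = 225.
Column 3: 113 + 155 + 197 + 239 + ? = 775, so (1,3) = 71.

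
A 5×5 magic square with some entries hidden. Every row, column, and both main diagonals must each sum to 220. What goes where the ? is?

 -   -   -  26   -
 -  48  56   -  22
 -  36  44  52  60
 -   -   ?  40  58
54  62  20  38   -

32

From row 3, 220 − (36 + 44 + 52 + 60) gives (3,1) = 28.
Row 5 must total 220; the given cells sum to 174, so (5,5) = 46.
Column 4 must total 220; the given cells sum to 156, so (2,4) = 64.
The remaining cell in column 5 is (1,5) = 220 − 186 = 34.
Main diagonal: 48 + 44 + 40 + 46 + ? = 220, so (1,1) = 42.
From anti-diagonal, 220 − (34 + 64 + 44 + 54) gives (4,2) = 24.
The remaining cell in row 2 is (2,1) = 220 − 190 = 30.
Column 1 needs 220; the known cells sum to 154, so (4,1) = 66.
Column 2 needs 220; the known cells sum to 170, so (1,2) = 50.
Row 1 must total 220; the given cells sum to 152, so (1,3) = 68.
From row 4, 220 − (66 + 24 + 40 + 58) gives (4,3) = 32.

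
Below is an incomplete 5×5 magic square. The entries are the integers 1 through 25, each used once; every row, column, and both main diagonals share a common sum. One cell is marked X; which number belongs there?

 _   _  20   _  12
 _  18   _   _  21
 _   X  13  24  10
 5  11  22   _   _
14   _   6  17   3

The entries are 1 through 25, which sum to 325, so each line sums to 325/5 = 65.
Row 5 must total 65; the given cells sum to 40, so (5,2) = 25.
Column 3 must total 65; the given cells sum to 61, so (2,3) = 4.
From column 5, 65 − (12 + 21 + 10 + 3) gives (4,5) = 19.
Anti-diagonal must total 65; the given cells sum to 50, so (2,4) = 15.
Row 2 needs 65; the known cells sum to 58, so (2,1) = 7.
Using row 4: 5 + 11 + 22 + 19 + ? → (4,4) = 65 − 57 = 8.
From column 4, 65 − (15 + 24 + 8 + 17) gives (1,4) = 1.
From main diagonal, 65 − (18 + 13 + 8 + 3) gives (1,1) = 23.
The remaining cell in row 1 is (1,2) = 65 − 56 = 9.
Column 1: 23 + 7 + 5 + 14 + ? = 65, so (3,1) = 16.
Using column 2: 9 + 18 + 11 + 25 + ? → (3,2) = 65 − 63 = 2.

2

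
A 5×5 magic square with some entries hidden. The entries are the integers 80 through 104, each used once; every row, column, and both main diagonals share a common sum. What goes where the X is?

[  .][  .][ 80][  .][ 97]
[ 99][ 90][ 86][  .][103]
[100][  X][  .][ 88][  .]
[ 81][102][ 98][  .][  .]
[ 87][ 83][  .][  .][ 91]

The entries are 80 through 104, which sum to 2300, so each line sums to 2300/5 = 460.
The remaining cell in row 2 is (2,4) = 460 − 378 = 82.
From column 1, 460 − (99 + 100 + 81 + 87) gives (1,1) = 93.
The remaining cell in anti-diagonal is (3,3) = 460 − 368 = 92.
Using column 3: 80 + 86 + 92 + 98 + ? → (5,3) = 460 − 356 = 104.
Main diagonal needs 460; the known cells sum to 366, so (4,4) = 94.
Using row 4: 81 + 102 + 98 + 94 + ? → (4,5) = 460 − 375 = 85.
Using row 5: 87 + 83 + 104 + 91 + ? → (5,4) = 460 − 365 = 95.
Column 4 must total 460; the given cells sum to 359, so (1,4) = 101.
The remaining cell in column 5 is (3,5) = 460 − 376 = 84.
Row 1 needs 460; the known cells sum to 371, so (1,2) = 89.
Row 3 needs 460; the known cells sum to 364, so (3,2) = 96.

96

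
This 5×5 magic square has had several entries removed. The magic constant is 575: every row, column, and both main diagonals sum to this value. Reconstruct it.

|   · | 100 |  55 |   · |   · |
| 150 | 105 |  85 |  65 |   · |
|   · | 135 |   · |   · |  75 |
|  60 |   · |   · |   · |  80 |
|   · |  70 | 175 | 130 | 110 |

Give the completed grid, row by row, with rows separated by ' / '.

120 100 55 160 140 / 150 105 85 65 170 / 155 135 115 95 75 / 60 165 145 125 80 / 90 70 175 130 110

From row 2, 575 − (150 + 105 + 85 + 65) gives (2,5) = 170.
Row 5 must total 575; the given cells sum to 485, so (5,1) = 90.
Column 2 needs 575; the known cells sum to 410, so (4,2) = 165.
Column 5 must total 575; the given cells sum to 435, so (1,5) = 140.
Anti-diagonal must total 575; the given cells sum to 460, so (3,3) = 115.
Using column 3: 55 + 85 + 115 + 175 + ? → (4,3) = 575 − 430 = 145.
Row 4 must total 575; the given cells sum to 450, so (4,4) = 125.
From main diagonal, 575 − (105 + 115 + 125 + 110) gives (1,1) = 120.
From row 1, 575 − (120 + 100 + 55 + 140) gives (1,4) = 160.
Column 1 needs 575; the known cells sum to 420, so (3,1) = 155.
Column 4: 160 + 65 + 125 + 130 + ? = 575, so (3,4) = 95.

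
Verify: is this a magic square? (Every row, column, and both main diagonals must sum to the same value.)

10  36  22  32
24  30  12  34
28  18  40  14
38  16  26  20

Yes

Row 1: 10 + 36 + 22 + 32 = 100.
Row 2: 24 + 30 + 12 + 34 = 100.
Row 3: 28 + 18 + 40 + 14 = 100.
Row 4: 38 + 16 + 26 + 20 = 100.
Column 1: 10 + 24 + 28 + 38 = 100.
Column 2: 36 + 30 + 18 + 16 = 100.
Column 3: 22 + 12 + 40 + 26 = 100.
Column 4: 32 + 34 + 14 + 20 = 100.
Main diagonal: 10 + 30 + 40 + 20 = 100.
Anti-diagonal: 32 + 12 + 18 + 38 = 100.
All lines sum to 100.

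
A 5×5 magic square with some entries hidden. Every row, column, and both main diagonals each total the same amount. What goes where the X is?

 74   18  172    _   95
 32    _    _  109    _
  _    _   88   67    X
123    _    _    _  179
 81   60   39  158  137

11

Row 5 is complete and sums to 475; that is the magic constant.
From row 1, 475 − (74 + 18 + 172 + 95) gives (1,4) = 116.
From column 1, 475 − (74 + 32 + 123 + 81) gives (3,1) = 165.
Column 4: 116 + 109 + 67 + 158 + ? = 475, so (4,4) = 25.
From main diagonal, 475 − (74 + 88 + 25 + 137) gives (2,2) = 151.
Anti-diagonal: 95 + 109 + 88 + 81 + ? = 475, so (4,2) = 102.
From row 4, 475 − (123 + 102 + 25 + 179) gives (4,3) = 46.
Using column 2: 18 + 151 + 102 + 60 + ? → (3,2) = 475 − 331 = 144.
Column 3 must total 475; the given cells sum to 345, so (2,3) = 130.
Row 2 must total 475; the given cells sum to 422, so (2,5) = 53.
Row 3 must total 475; the given cells sum to 464, so (3,5) = 11.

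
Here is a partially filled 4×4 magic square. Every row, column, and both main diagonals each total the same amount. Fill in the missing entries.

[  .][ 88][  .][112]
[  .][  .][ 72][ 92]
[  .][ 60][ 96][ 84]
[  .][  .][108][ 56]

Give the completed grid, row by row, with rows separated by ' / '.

Column 4 is already complete: 112 + 92 + 84 + 56 = 344, so that is the magic constant.
Row 3 needs 344; the known cells sum to 240, so (3,1) = 104.
From column 3, 344 − (72 + 96 + 108) gives (1,3) = 68.
Anti-diagonal: 112 + 72 + 60 + ? = 344, so (4,1) = 100.
Row 1 needs 344; the known cells sum to 268, so (1,1) = 76.
Row 4 must total 344; the given cells sum to 264, so (4,2) = 80.
From column 1, 344 − (76 + 104 + 100) gives (2,1) = 64.
The remaining cell in column 2 is (2,2) = 344 − 228 = 116.

76 88 68 112 / 64 116 72 92 / 104 60 96 84 / 100 80 108 56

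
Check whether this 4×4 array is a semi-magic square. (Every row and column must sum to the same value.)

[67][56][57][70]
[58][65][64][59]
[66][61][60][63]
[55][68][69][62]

Row 1: 67 + 56 + 57 + 70 = 250.
Row 2: 58 + 65 + 64 + 59 = 246.
Row 3: 66 + 61 + 60 + 63 = 250.
Row 4: 55 + 68 + 69 + 62 = 254.
Column 1: 67 + 58 + 66 + 55 = 246.
Column 2: 56 + 65 + 61 + 68 = 250.
Column 3: 57 + 64 + 60 + 69 = 250.
Column 4: 70 + 59 + 63 + 62 = 254.

No — column 2 sums to 250 but column 4 sums to 254.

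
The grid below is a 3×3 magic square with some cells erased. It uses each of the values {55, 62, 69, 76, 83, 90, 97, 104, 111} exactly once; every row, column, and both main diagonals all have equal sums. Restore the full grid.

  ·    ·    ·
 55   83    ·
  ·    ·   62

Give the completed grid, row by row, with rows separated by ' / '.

104 69 76 / 55 83 111 / 90 97 62

The 9 entries sum to 747, so each line sums to 747/3 = 249.
From row 2, 249 − (55 + 83) gives (2,3) = 111.
Column 3 must total 249; the given cells sum to 173, so (1,3) = 76.
From main diagonal, 249 − (83 + 62) gives (1,1) = 104.
Using anti-diagonal: 76 + 83 + ? → (3,1) = 249 − 159 = 90.
Row 1 must total 249; the given cells sum to 180, so (1,2) = 69.
Row 3 needs 249; the known cells sum to 152, so (3,2) = 97.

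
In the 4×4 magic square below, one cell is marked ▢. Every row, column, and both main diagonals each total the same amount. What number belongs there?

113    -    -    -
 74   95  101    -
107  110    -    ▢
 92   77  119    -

89

Column 1 is complete and sums to 386; that is the magic constant.
Row 2 needs 386; the known cells sum to 270, so (2,4) = 116.
Row 4 needs 386; the known cells sum to 288, so (4,4) = 98.
From column 2, 386 − (95 + 110 + 77) gives (1,2) = 104.
Main diagonal: 113 + 95 + 98 + ? = 386, so (3,3) = 80.
From anti-diagonal, 386 − (101 + 110 + 92) gives (1,4) = 83.
From row 1, 386 − (113 + 104 + 83) gives (1,3) = 86.
Row 3 needs 386; the known cells sum to 297, so (3,4) = 89.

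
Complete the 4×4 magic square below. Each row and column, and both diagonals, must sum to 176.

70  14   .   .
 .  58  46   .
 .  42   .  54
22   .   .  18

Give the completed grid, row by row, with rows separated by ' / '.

Column 2 must total 176; the given cells sum to 114, so (4,2) = 62.
Using main diagonal: 70 + 58 + 18 + ? → (3,3) = 176 − 146 = 30.
Anti-diagonal: 46 + 42 + 22 + ? = 176, so (1,4) = 66.
Row 1 must total 176; the given cells sum to 150, so (1,3) = 26.
From row 3, 176 − (42 + 30 + 54) gives (3,1) = 50.
From row 4, 176 − (22 + 62 + 18) gives (4,3) = 74.
Column 1: 70 + 50 + 22 + ? = 176, so (2,1) = 34.
Column 4 needs 176; the known cells sum to 138, so (2,4) = 38.

70 14 26 66 / 34 58 46 38 / 50 42 30 54 / 22 62 74 18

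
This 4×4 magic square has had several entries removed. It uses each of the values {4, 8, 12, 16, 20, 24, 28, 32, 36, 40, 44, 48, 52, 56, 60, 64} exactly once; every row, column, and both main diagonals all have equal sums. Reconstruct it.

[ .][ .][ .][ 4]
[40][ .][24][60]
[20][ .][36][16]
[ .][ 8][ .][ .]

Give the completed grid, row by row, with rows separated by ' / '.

32 52 48 4 / 40 12 24 60 / 20 64 36 16 / 44 8 28 56

The 16 entries sum to 544, so each line sums to 544/4 = 136.
Row 2 needs 136; the known cells sum to 124, so (2,2) = 12.
Row 3: 20 + 36 + 16 + ? = 136, so (3,2) = 64.
Column 2 must total 136; the given cells sum to 84, so (1,2) = 52.
Column 4 must total 136; the given cells sum to 80, so (4,4) = 56.
Main diagonal needs 136; the known cells sum to 104, so (1,1) = 32.
Anti-diagonal must total 136; the given cells sum to 92, so (4,1) = 44.
Using row 1: 32 + 52 + 4 + ? → (1,3) = 136 − 88 = 48.
Using row 4: 44 + 8 + 56 + ? → (4,3) = 136 − 108 = 28.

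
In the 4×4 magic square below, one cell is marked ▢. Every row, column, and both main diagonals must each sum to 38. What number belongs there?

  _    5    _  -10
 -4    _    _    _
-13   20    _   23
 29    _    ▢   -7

14

Row 3: -13 + 20 + 23 + ? = 38, so (3,3) = 8.
Column 1 must total 38; the given cells sum to 12, so (1,1) = 26.
Column 4: -10 + 23 + (-7) + ? = 38, so (2,4) = 32.
From main diagonal, 38 − (26 + 8 + (-7)) gives (2,2) = 11.
Anti-diagonal needs 38; the known cells sum to 39, so (2,3) = -1.
Using row 1: 26 + 5 + (-10) + ? → (1,3) = 38 − 21 = 17.
Column 2 needs 38; the known cells sum to 36, so (4,2) = 2.
Column 3 needs 38; the known cells sum to 24, so (4,3) = 14.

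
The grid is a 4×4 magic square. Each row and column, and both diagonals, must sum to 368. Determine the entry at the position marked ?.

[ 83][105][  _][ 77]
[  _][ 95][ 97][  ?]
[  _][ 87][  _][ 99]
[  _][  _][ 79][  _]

Using row 1: 83 + 105 + 77 + ? → (1,3) = 368 − 265 = 103.
Using column 2: 105 + 95 + 87 + ? → (4,2) = 368 − 287 = 81.
The remaining cell in column 3 is (3,3) = 368 − 279 = 89.
The remaining cell in main diagonal is (4,4) = 368 − 267 = 101.
The remaining cell in anti-diagonal is (4,1) = 368 − 261 = 107.
Row 3: 87 + 89 + 99 + ? = 368, so (3,1) = 93.
From column 1, 368 − (83 + 93 + 107) gives (2,1) = 85.
Column 4 needs 368; the known cells sum to 277, so (2,4) = 91.

91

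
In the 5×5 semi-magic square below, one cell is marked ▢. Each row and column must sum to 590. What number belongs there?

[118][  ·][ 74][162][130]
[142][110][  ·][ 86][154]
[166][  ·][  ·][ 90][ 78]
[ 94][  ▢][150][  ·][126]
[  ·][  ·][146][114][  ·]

Row 1 must total 590; the given cells sum to 484, so (1,2) = 106.
The remaining cell in row 2 is (2,3) = 590 − 492 = 98.
Using column 1: 118 + 142 + 166 + 94 + ? → (5,1) = 590 − 520 = 70.
Column 3 needs 590; the known cells sum to 468, so (3,3) = 122.
Column 4: 162 + 86 + 90 + 114 + ? = 590, so (4,4) = 138.
The remaining cell in column 5 is (5,5) = 590 − 488 = 102.
The remaining cell in row 3 is (3,2) = 590 − 456 = 134.
The remaining cell in row 4 is (4,2) = 590 − 508 = 82.

82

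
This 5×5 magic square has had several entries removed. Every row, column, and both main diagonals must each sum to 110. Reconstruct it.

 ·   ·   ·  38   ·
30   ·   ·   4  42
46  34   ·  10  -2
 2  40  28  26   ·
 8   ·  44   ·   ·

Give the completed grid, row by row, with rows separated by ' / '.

24 12 0 38 36 / 30 18 16 4 42 / 46 34 22 10 -2 / 2 40 28 26 14 / 8 6 44 32 20

Row 3: 46 + 34 + 10 + (-2) + ? = 110, so (3,3) = 22.
Row 4 must total 110; the given cells sum to 96, so (4,5) = 14.
The remaining cell in column 1 is (1,1) = 110 − 86 = 24.
From column 4, 110 − (38 + 4 + 10 + 26) gives (5,4) = 32.
Anti-diagonal: 4 + 22 + 40 + 8 + ? = 110, so (1,5) = 36.
From column 5, 110 − (36 + 42 + (-2) + 14) gives (5,5) = 20.
Main diagonal needs 110; the known cells sum to 92, so (2,2) = 18.
Row 2 must total 110; the given cells sum to 94, so (2,3) = 16.
Using row 5: 8 + 44 + 32 + 20 + ? → (5,2) = 110 − 104 = 6.
Using column 2: 18 + 34 + 40 + 6 + ? → (1,2) = 110 − 98 = 12.
Column 3 must total 110; the given cells sum to 110, so (1,3) = 0.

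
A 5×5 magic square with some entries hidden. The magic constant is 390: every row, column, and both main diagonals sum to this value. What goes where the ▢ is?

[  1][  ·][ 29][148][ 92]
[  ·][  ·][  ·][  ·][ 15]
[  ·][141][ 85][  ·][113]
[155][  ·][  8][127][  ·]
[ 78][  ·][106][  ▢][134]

From row 1, 390 − (1 + 29 + 148 + 92) gives (1,2) = 120.
Using column 3: 29 + 85 + 8 + 106 + ? → (2,3) = 390 − 228 = 162.
From column 5, 390 − (92 + 15 + 113 + 134) gives (4,5) = 36.
Using main diagonal: 1 + 85 + 127 + 134 + ? → (2,2) = 390 − 347 = 43.
Row 4: 155 + 8 + 127 + 36 + ? = 390, so (4,2) = 64.
Using column 2: 120 + 43 + 141 + 64 + ? → (5,2) = 390 − 368 = 22.
Anti-diagonal needs 390; the known cells sum to 319, so (2,4) = 71.
Using row 2: 43 + 162 + 71 + 15 + ? → (2,1) = 390 − 291 = 99.
The remaining cell in row 5 is (5,4) = 390 − 340 = 50.

50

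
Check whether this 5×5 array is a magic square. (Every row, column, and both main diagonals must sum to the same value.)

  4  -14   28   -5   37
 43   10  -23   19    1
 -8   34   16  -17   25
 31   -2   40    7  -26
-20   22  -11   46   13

Row 1: 4 + (-14) + 28 + (-5) + 37 = 50.
Row 2: 43 + 10 + (-23) + 19 + 1 = 50.
Row 3: -8 + 34 + 16 + (-17) + 25 = 50.
Row 4: 31 + (-2) + 40 + 7 + (-26) = 50.
Row 5: -20 + 22 + (-11) + 46 + 13 = 50.
Column 1: 4 + 43 + (-8) + 31 + (-20) = 50.
Column 2: -14 + 10 + 34 + (-2) + 22 = 50.
Column 3: 28 + (-23) + 16 + 40 + (-11) = 50.
Column 4: -5 + 19 + (-17) + 7 + 46 = 50.
Column 5: 37 + 1 + 25 + (-26) + 13 = 50.
Main diagonal: 4 + 10 + 16 + 7 + 13 = 50.
Anti-diagonal: 37 + 19 + 16 + (-2) + (-20) = 50.
All lines sum to 50.

Yes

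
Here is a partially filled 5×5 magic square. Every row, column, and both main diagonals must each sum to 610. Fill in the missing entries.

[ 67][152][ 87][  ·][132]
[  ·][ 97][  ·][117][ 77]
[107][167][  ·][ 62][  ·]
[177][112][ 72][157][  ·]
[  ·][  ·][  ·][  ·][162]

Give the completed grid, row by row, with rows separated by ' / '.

Row 1: 67 + 152 + 87 + 132 + ? = 610, so (1,4) = 172.
Row 4 needs 610; the known cells sum to 518, so (4,5) = 92.
Column 2 must total 610; the given cells sum to 528, so (5,2) = 82.
Column 4 must total 610; the given cells sum to 508, so (5,4) = 102.
Column 5 must total 610; the given cells sum to 463, so (3,5) = 147.
From main diagonal, 610 − (67 + 97 + 157 + 162) gives (3,3) = 127.
Anti-diagonal must total 610; the given cells sum to 488, so (5,1) = 122.
From row 5, 610 − (122 + 82 + 102 + 162) gives (5,3) = 142.
Using column 1: 67 + 107 + 177 + 122 + ? → (2,1) = 610 − 473 = 137.
Column 3: 87 + 127 + 72 + 142 + ? = 610, so (2,3) = 182.

67 152 87 172 132 / 137 97 182 117 77 / 107 167 127 62 147 / 177 112 72 157 92 / 122 82 142 102 162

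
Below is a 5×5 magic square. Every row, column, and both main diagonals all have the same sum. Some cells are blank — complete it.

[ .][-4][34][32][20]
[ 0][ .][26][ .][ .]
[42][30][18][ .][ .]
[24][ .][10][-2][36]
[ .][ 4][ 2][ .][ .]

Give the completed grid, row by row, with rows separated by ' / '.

8 -4 34 32 20 / 0 38 26 14 12 / 42 30 18 6 -6 / 24 22 10 -2 36 / 16 4 2 40 28

Column 3 is already complete: 34 + 26 + 18 + 10 + 2 = 90, so that is the magic constant.
Row 1 must total 90; the given cells sum to 82, so (1,1) = 8.
From row 4, 90 − (24 + 10 + (-2) + 36) gives (4,2) = 22.
From column 1, 90 − (8 + 0 + 42 + 24) gives (5,1) = 16.
Column 2 needs 90; the known cells sum to 52, so (2,2) = 38.
From main diagonal, 90 − (8 + 38 + 18 + (-2)) gives (5,5) = 28.
Anti-diagonal must total 90; the given cells sum to 76, so (2,4) = 14.
Row 2: 0 + 38 + 26 + 14 + ? = 90, so (2,5) = 12.
The remaining cell in row 5 is (5,4) = 90 − 50 = 40.
The remaining cell in column 4 is (3,4) = 90 − 84 = 6.
The remaining cell in column 5 is (3,5) = 90 − 96 = -6.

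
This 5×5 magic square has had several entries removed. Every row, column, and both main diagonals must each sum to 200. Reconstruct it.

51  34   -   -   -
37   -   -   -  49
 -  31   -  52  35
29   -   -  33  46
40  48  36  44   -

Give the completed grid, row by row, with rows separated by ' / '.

Using row 5: 40 + 48 + 36 + 44 + ? → (5,5) = 200 − 168 = 32.
Column 1: 51 + 37 + 29 + 40 + ? = 200, so (3,1) = 43.
Column 5 needs 200; the known cells sum to 162, so (1,5) = 38.
The remaining cell in row 3 is (3,3) = 200 − 161 = 39.
Main diagonal must total 200; the given cells sum to 155, so (2,2) = 45.
Column 2 must total 200; the given cells sum to 158, so (4,2) = 42.
Anti-diagonal needs 200; the known cells sum to 159, so (2,4) = 41.
From row 2, 200 − (37 + 45 + 41 + 49) gives (2,3) = 28.
The remaining cell in row 4 is (4,3) = 200 − 150 = 50.
Column 3 must total 200; the given cells sum to 153, so (1,3) = 47.
The remaining cell in column 4 is (1,4) = 200 − 170 = 30.

51 34 47 30 38 / 37 45 28 41 49 / 43 31 39 52 35 / 29 42 50 33 46 / 40 48 36 44 32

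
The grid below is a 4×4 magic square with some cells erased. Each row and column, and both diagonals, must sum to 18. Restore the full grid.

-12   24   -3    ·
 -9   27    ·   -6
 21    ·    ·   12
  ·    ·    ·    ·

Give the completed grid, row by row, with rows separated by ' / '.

-12 24 -3 9 / -9 27 6 -6 / 21 -15 0 12 / 18 -18 15 3

From row 1, 18 − (-12 + 24 + (-3)) gives (1,4) = 9.
The remaining cell in row 2 is (2,3) = 18 − 12 = 6.
Column 1: -12 + (-9) + 21 + ? = 18, so (4,1) = 18.
Column 4 must total 18; the given cells sum to 15, so (4,4) = 3.
The remaining cell in main diagonal is (3,3) = 18 − 18 = 0.
From anti-diagonal, 18 − (9 + 6 + 18) gives (3,2) = -15.
Column 2: 24 + 27 + (-15) + ? = 18, so (4,2) = -18.
From column 3, 18 − (-3 + 6 + 0) gives (4,3) = 15.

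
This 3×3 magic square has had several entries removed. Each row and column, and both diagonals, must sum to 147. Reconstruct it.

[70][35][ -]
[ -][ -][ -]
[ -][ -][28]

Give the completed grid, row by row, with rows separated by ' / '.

70 35 42 / 21 49 77 / 56 63 28

From row 1, 147 − (70 + 35) gives (1,3) = 42.
Column 3 must total 147; the given cells sum to 70, so (2,3) = 77.
From main diagonal, 147 − (70 + 28) gives (2,2) = 49.
Using anti-diagonal: 42 + 49 + ? → (3,1) = 147 − 91 = 56.
Using row 2: 49 + 77 + ? → (2,1) = 147 − 126 = 21.
Using row 3: 56 + 28 + ? → (3,2) = 147 − 84 = 63.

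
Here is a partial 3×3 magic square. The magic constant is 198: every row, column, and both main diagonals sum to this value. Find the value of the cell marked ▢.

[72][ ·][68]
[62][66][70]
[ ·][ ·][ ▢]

60

From row 1, 198 − (72 + 68) gives (1,2) = 58.
Column 1: 72 + 62 + ? = 198, so (3,1) = 64.
Column 2 needs 198; the known cells sum to 124, so (3,2) = 74.
From column 3, 198 − (68 + 70) gives (3,3) = 60.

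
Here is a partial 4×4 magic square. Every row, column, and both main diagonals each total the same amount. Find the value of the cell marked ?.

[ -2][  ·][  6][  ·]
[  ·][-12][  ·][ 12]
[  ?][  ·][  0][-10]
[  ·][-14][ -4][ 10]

Main diagonal is complete and sums to -4; that is the magic constant.
Using row 4: -14 + (-4) + 10 + ? → (4,1) = -4 − (-8) = 4.
Column 3 must total -4; the given cells sum to 2, so (2,3) = -6.
Column 4 must total -4; the given cells sum to 12, so (1,4) = -16.
The remaining cell in anti-diagonal is (3,2) = -4 − (-18) = 14.
Row 1 needs -4; the known cells sum to -12, so (1,2) = 8.
From row 2, -4 − (-12 + (-6) + 12) gives (2,1) = 2.
The remaining cell in row 3 is (3,1) = -4 − 4 = -8.

-8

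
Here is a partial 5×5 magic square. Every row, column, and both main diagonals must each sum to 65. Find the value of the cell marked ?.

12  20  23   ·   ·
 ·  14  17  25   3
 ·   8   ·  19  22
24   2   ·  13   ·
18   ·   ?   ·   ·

From row 2, 65 − (14 + 17 + 25 + 3) gives (2,1) = 6.
Column 1 needs 65; the known cells sum to 60, so (3,1) = 5.
Column 2: 20 + 14 + 8 + 2 + ? = 65, so (5,2) = 21.
The remaining cell in row 3 is (3,3) = 65 − 54 = 11.
Main diagonal: 12 + 14 + 11 + 13 + ? = 65, so (5,5) = 15.
Anti-diagonal must total 65; the given cells sum to 56, so (1,5) = 9.
Using row 1: 12 + 20 + 23 + 9 + ? → (1,4) = 65 − 64 = 1.
Using column 4: 1 + 25 + 19 + 13 + ? → (5,4) = 65 − 58 = 7.
Column 5 needs 65; the known cells sum to 49, so (4,5) = 16.
Row 4 needs 65; the known cells sum to 55, so (4,3) = 10.
Row 5 must total 65; the given cells sum to 61, so (5,3) = 4.

4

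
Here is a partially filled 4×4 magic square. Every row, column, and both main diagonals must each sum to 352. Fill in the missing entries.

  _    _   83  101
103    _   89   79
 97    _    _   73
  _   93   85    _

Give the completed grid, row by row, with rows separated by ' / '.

Row 2 needs 352; the known cells sum to 271, so (2,2) = 81.
Column 3: 83 + 89 + 85 + ? = 352, so (3,3) = 95.
Using column 4: 101 + 79 + 73 + ? → (4,4) = 352 − 253 = 99.
From main diagonal, 352 − (81 + 95 + 99) gives (1,1) = 77.
Row 1 needs 352; the known cells sum to 261, so (1,2) = 91.
Row 3: 97 + 95 + 73 + ? = 352, so (3,2) = 87.
From row 4, 352 − (93 + 85 + 99) gives (4,1) = 75.

77 91 83 101 / 103 81 89 79 / 97 87 95 73 / 75 93 85 99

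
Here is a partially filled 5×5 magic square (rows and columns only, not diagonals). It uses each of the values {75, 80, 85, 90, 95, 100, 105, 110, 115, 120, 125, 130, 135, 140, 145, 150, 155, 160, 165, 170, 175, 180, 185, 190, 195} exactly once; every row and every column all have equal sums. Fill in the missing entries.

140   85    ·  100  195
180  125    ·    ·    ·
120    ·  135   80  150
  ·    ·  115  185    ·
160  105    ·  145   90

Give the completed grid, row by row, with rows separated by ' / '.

140 85 155 100 195 / 180 125 95 165 110 / 120 190 135 80 150 / 75 170 115 185 130 / 160 105 175 145 90

The 25 entries sum to 3375, so each line sums to 3375/5 = 675.
The remaining cell in row 1 is (1,3) = 675 − 520 = 155.
The remaining cell in row 3 is (3,2) = 675 − 485 = 190.
Row 5 needs 675; the known cells sum to 500, so (5,3) = 175.
Using column 1: 140 + 180 + 120 + 160 + ? → (4,1) = 675 − 600 = 75.
Column 2 needs 675; the known cells sum to 505, so (4,2) = 170.
Column 3: 155 + 135 + 115 + 175 + ? = 675, so (2,3) = 95.
The remaining cell in column 4 is (2,4) = 675 − 510 = 165.
The remaining cell in row 2 is (2,5) = 675 − 565 = 110.
Using row 4: 75 + 170 + 115 + 185 + ? → (4,5) = 675 − 545 = 130.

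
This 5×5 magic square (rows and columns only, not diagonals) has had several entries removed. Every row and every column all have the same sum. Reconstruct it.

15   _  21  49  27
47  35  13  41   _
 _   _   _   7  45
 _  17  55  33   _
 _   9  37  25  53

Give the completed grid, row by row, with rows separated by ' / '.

Column 4 is already complete: 49 + 41 + 7 + 33 + 25 = 155, so that is the magic constant.
Row 1: 15 + 21 + 49 + 27 + ? = 155, so (1,2) = 43.
The remaining cell in row 2 is (2,5) = 155 − 136 = 19.
From row 5, 155 − (9 + 37 + 25 + 53) gives (5,1) = 31.
Using column 2: 43 + 35 + 17 + 9 + ? → (3,2) = 155 − 104 = 51.
Column 3 must total 155; the given cells sum to 126, so (3,3) = 29.
Column 5 needs 155; the known cells sum to 144, so (4,5) = 11.
Row 3 needs 155; the known cells sum to 132, so (3,1) = 23.
Row 4 must total 155; the given cells sum to 116, so (4,1) = 39.

15 43 21 49 27 / 47 35 13 41 19 / 23 51 29 7 45 / 39 17 55 33 11 / 31 9 37 25 53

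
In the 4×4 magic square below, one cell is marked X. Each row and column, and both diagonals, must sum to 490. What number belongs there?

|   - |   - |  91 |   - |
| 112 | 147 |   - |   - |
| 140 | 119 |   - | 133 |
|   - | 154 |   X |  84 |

175

From row 3, 490 − (140 + 119 + 133) gives (3,3) = 98.
Column 2 must total 490; the given cells sum to 420, so (1,2) = 70.
The remaining cell in main diagonal is (1,1) = 490 − 329 = 161.
The remaining cell in row 1 is (1,4) = 490 − 322 = 168.
The remaining cell in column 1 is (4,1) = 490 − 413 = 77.
Column 4: 168 + 133 + 84 + ? = 490, so (2,4) = 105.
Using anti-diagonal: 168 + 119 + 77 + ? → (2,3) = 490 − 364 = 126.
From row 4, 490 − (77 + 154 + 84) gives (4,3) = 175.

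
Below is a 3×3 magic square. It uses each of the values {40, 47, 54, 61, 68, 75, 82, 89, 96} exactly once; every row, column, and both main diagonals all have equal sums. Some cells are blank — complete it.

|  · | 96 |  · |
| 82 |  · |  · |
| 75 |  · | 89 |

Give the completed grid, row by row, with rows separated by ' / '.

The 9 entries sum to 612, so each line sums to 612/3 = 204.
Row 3 needs 204; the known cells sum to 164, so (3,2) = 40.
Using column 1: 82 + 75 + ? → (1,1) = 204 − 157 = 47.
The remaining cell in column 2 is (2,2) = 204 − 136 = 68.
Anti-diagonal needs 204; the known cells sum to 143, so (1,3) = 61.
The remaining cell in row 2 is (2,3) = 204 − 150 = 54.

47 96 61 / 82 68 54 / 75 40 89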